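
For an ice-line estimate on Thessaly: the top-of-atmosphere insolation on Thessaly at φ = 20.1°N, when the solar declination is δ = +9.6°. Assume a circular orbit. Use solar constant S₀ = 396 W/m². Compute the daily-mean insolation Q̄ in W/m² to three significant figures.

Q̄ ≈ 128 W/m²

cos H₀ = −tan(+20.1°) tan(+9.600°) = -0.0619, H₀ = 1.6327 rad.
Bracket: H₀ sin φ sin δ + cos φ cos δ sin H₀ = 1.6327×0.34366×0.16677 + 0.93909×0.98600×0.99808 = 0.093574 + 0.924165 = 1.017739.
Q̄ = (S₀/π) × [bracket] = (396/π) × 1.017739 = 128.3 W/m².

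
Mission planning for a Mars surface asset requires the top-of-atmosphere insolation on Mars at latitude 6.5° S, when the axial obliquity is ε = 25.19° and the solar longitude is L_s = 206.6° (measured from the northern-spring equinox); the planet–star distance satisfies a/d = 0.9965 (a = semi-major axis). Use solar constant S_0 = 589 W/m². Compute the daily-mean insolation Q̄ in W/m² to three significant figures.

Q̄ ≈ 188 W/m²

Solar declination: sin δ = sin ε · sin L_s = sin 25.19° × sin 206.6° = -0.19058, so δ = -10.986°.
cos h₀ = −tan(-6.5°) tan(-10.986°) = -0.0221, h₀ = 1.5929 rad.
Bracket: h₀ sin ϕ sin δ + cos ϕ cos δ sin h₀ = 1.5929×-0.11320×-0.19058 + 0.99357×0.98167×0.99976 = 0.034365 + 0.975124 = 1.009489.
Inverse-square distance factor (a/d)² = 0.9965² = 0.993012.
Q̄ = (S_0/π) × 0.993012 × [bracket] = (589/π) × 0.993012 × 1.009489 = 187.9 W/m².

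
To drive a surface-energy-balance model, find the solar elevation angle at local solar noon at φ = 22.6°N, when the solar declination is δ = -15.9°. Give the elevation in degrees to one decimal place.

51.5°

At local noon the hour angle is zero, so the zenith angle equals |φ − δ| = |+22.6° − (-15.900°)| = 38.500°.
Elevation = 90° − 38.500° = 51.5°.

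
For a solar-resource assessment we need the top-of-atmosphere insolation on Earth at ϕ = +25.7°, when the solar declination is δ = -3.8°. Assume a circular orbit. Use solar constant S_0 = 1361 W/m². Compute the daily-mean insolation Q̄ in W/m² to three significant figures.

Q̄ ≈ 370 W/m²

cos h₀ = −tan(+25.7°) tan(-3.800°) = 0.0320, h₀ = 1.5388 rad.
Bracket: h₀ sin ϕ sin δ + cos ϕ cos δ sin h₀ = 1.5388×0.43366×-0.06627 + 0.90108×0.99780×0.99949 = -0.044223 + 0.898639 = 0.854416.
Q̄ = (S_0/π) × [bracket] = (1361/π) × 0.854416 = 370.1 W/m².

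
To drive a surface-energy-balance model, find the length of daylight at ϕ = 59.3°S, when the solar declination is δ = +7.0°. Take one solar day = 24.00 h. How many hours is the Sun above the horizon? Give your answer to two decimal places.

cos h₀ = −tan ϕ · tan δ = −tan(-59.3°) × tan(+7.000°) = 0.2068, so h₀ = 1.3625 rad = 78.07°.
Daylight = 2h₀/(2π) × 24.00 h = (1.3625/π) × 24.00 = 10.41 h.

10.41 h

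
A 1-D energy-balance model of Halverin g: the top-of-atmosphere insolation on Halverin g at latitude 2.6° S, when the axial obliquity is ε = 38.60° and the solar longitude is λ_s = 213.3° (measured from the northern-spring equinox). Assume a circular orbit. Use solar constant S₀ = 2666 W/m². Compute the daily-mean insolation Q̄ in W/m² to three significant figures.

Solar declination: sin δ = sin ε · sin λ_s = sin 38.60° × sin 213.3° = -0.34252, so δ = -20.031°.
cos H₀ = −tan(-2.6°) tan(-20.031°) = -0.0166, H₀ = 1.5874 rad.
Bracket: H₀ sin φ sin δ + cos φ cos δ sin H₀ = 1.5874×-0.04536×-0.34252 + 0.99897×0.93951×0.99986 = 0.024663 + 0.938411 = 0.963074.
Q̄ = (S₀/π) × [bracket] = (2666/π) × 0.963074 = 817.3 W/m².

Q̄ ≈ 817 W/m²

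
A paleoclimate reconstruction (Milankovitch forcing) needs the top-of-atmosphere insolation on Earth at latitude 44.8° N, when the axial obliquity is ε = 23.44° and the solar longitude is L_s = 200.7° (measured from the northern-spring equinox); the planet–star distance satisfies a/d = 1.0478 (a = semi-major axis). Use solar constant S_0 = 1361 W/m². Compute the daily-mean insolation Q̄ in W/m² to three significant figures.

Q̄ ≈ 263 W/m²

Solar declination: sin δ = sin ε · sin L_s = sin 23.44° × sin 200.7° = -0.14061, so δ = -8.083°.
cos h₀ = −tan(+44.8°) tan(-8.083°) = 0.1410, h₀ = 1.4293 rad.
Bracket: h₀ sin ϕ sin δ + cos ϕ cos δ sin h₀ = 1.4293×0.70463×-0.14061 + 0.70957×0.99007×0.99001 = -0.141612 + 0.695506 = 0.553894.
Inverse-square distance factor (a/d)² = 1.0478² = 1.097885.
Q̄ = (S_0/π) × 1.097885 × [bracket] = (1361/π) × 1.097885 × 0.553894 = 263.4 W/m².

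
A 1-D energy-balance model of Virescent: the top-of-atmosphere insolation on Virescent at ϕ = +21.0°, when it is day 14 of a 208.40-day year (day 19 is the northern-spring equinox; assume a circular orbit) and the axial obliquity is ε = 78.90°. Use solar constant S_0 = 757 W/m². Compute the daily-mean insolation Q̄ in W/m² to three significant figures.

Solar longitude: L_s = 360° × (14 − 19)/208.40 = -8.637°, i.e. -8.637° + 360° = 351.363°.
sin δ = sin 78.90° × sin 351.363° = -0.14737, so δ = -8.474°.
cos h₀ = −tan(+21.0°) tan(-8.474°) = 0.0572, h₀ = 1.5136 rad.
Bracket: h₀ sin ϕ sin δ + cos ϕ cos δ sin h₀ = 1.5136×0.35837×-0.14737 + 0.93358×0.98908×0.99836 = -0.079938 + 0.921871 = 0.841933.
Q̄ = (S_0/π) × [bracket] = (757/π) × 0.841933 = 202.9 W/m².

Q̄ ≈ 203 W/m²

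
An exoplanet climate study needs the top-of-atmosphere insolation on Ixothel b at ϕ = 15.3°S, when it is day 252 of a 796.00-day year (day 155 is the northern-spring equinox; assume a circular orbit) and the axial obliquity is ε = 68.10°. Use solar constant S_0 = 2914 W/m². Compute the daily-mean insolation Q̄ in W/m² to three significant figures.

Q̄ ≈ 456 W/m²

Solar longitude: L_s = 360° × (252 − 155)/796.00 = 43.869°.
sin δ = sin 68.10° × sin 43.869° = 0.64301, so δ = +40.016°.
cos h₀ = −tan(-15.3°) tan(+40.016°) = 0.2297, h₀ = 1.3390 rad.
Bracket: h₀ sin ϕ sin δ + cos ϕ cos δ sin h₀ = 1.3390×-0.26387×0.64301 + 0.96456×0.76586×0.97327 = -0.227190 + 0.718972 = 0.491782.
Q̄ = (S_0/π) × [bracket] = (2914/π) × 0.491782 = 456.2 W/m².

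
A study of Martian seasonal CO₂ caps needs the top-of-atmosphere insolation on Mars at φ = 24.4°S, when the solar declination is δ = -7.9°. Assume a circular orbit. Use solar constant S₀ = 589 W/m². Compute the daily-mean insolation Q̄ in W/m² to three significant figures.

cos H₀ = −tan(-24.4°) tan(-7.900°) = -0.0629, H₀ = 1.6338 rad.
Bracket: H₀ sin φ sin δ + cos φ cos δ sin H₀ = 1.6338×-0.41310×-0.13744 + 0.91068×0.99051×0.99802 = 0.092761 + 0.900252 = 0.993013.
Q̄ = (S₀/π) × [bracket] = (589/π) × 0.993013 = 186.2 W/m².

Q̄ ≈ 186 W/m²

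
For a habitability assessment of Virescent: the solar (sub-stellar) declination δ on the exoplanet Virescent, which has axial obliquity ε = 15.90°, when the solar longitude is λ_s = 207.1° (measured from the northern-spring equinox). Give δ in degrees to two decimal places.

sin δ = sin ε · sin λ_s = sin 15.90° × sin 207.1° = -0.124801.
δ = arcsin(-0.124801) = -7.17°.

δ = -7.17°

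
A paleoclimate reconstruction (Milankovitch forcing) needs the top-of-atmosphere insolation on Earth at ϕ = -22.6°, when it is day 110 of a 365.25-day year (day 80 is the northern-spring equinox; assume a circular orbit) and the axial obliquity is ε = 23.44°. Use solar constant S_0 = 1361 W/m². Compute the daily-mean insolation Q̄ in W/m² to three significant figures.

Solar longitude: L_s = 360° × (110 − 80)/365.25 = 29.569°.
sin δ = sin 23.44° × sin 29.569° = 0.19630, so δ = +11.320°.
cos h₀ = −tan(-22.6°) tan(+11.320°) = 0.0833, h₀ = 1.4874 rad.
Bracket: h₀ sin ϕ sin δ + cos ϕ cos δ sin h₀ = 1.4874×-0.38430×0.19630 + 0.92321×0.98054×0.99652 = -0.112207 + 0.902094 = 0.789887.
Q̄ = (S_0/π) × [bracket] = (1361/π) × 0.789887 = 342.2 W/m².

Q̄ ≈ 342 W/m²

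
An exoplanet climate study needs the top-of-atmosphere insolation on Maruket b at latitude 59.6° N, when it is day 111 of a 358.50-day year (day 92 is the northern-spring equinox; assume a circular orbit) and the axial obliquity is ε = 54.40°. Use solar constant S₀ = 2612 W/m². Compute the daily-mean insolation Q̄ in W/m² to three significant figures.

Q̄ ≈ 751 W/m²

Solar longitude: λ_s = 360° × (111 − 92)/358.50 = 19.079°.
sin δ = sin 54.40° × sin 19.079° = 0.26579, so δ = +15.414°.
cos H₀ = −tan(+59.6°) tan(+15.414°) = -0.4699, H₀ = 2.0600 rad.
Bracket: H₀ sin φ sin δ + cos φ cos δ sin H₀ = 2.0600×0.86251×0.26579 + 0.50603×0.96403×0.88271 = 0.472248 + 0.430611 = 0.902859.
Q̄ = (S₀/π) × [bracket] = (2612/π) × 0.902859 = 750.7 W/m².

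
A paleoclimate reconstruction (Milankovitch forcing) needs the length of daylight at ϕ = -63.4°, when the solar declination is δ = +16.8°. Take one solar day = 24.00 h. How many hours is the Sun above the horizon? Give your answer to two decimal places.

7.06 h

cos h₀ = −tan ϕ · tan δ = −tan(-63.4°) × tan(+16.800°) = 0.6029, so h₀ = 0.9236 rad = 52.92°.
Daylight = 2h₀/(2π) × 24.00 h = (0.9236/π) × 24.00 = 7.06 h.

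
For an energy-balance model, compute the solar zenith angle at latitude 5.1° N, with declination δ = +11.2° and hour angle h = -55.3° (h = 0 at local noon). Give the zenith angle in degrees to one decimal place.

cos θ_z = sin φ sin δ + cos φ cos δ cos h = 0.017266 + 0.556227 = 0.573493.
θ_z = arccos(0.573493) = 55.0°.

θ_z = 55.0°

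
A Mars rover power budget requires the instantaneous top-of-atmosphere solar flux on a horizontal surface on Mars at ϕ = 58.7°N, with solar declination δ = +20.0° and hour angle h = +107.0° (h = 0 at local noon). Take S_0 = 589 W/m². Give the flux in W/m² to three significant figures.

cos θ_z = sin ϕ sin δ + cos ϕ cos δ cos h = 0.292242 + -0.142732 = 0.149510.
Flux = S_0 · cos θ_z = 589 × 0.149510 = 88.06 W/m².

88.1 W/m²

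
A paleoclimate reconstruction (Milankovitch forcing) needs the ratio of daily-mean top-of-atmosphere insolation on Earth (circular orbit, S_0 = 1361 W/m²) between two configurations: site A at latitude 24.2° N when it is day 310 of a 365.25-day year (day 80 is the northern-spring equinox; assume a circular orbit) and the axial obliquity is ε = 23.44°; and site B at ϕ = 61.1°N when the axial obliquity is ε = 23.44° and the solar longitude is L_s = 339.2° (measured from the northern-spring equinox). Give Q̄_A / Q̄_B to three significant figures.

— Configuration A (ϕ=+24.2°):
Solar longitude: L_s = 360° × (310 − 80)/365.25 = 226.694°.
sin δ = sin 23.44° × sin 226.694° = -0.28947, so δ = -16.826°.
cos h₀ = −tan(+24.2°) tan(-16.826°) = 0.1359, h₀ = 1.4345 rad.
Bracket: h₀ sin ϕ sin δ + cos ϕ cos δ sin h₀ = 1.4345×0.40992×-0.28947 + 0.91212×0.95719×0.99072 = -0.170217 + 0.864970 = 0.694753.
Q̄ = (S_0/π) × [bracket] = (1361/π) × 0.694753 = 300.98 W/m².
— Configuration B (ϕ=+61.1°):
Solar declination: sin δ = sin ε · sin L_s = sin 23.44° × sin 339.2° = -0.14126, so δ = -8.121°.
cos h₀ = −tan(+61.1°) tan(-8.121°) = 0.2585, h₀ = 1.3093 rad.
Bracket: h₀ sin ϕ sin δ + cos ϕ cos δ sin h₀ = 1.3093×0.87546×-0.14126 + 0.48328×0.98997×0.96602 = -0.161918 + 0.462176 = 0.300258.
Q̄ = (S_0/π) × [bracket] = (1361/π) × 0.300258 = 130.08 W/m².
Ratio Q̄_A / Q̄_B = 300.98 / 130.08 = 2.314.

Q̄_A / Q̄_B ≈ 2.31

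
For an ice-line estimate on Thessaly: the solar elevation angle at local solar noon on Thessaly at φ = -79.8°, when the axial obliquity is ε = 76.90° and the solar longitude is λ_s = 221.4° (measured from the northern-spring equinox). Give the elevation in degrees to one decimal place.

50.3°

Solar declination: sin δ = sin ε · sin λ_s = sin 76.90° × sin 221.4° = -0.64410, so δ = -40.098°.
At local noon the hour angle is zero, so the zenith angle equals |φ − δ| = |-79.8° − (-40.098°)| = 39.702°.
Elevation = 90° − 39.702° = 50.3°.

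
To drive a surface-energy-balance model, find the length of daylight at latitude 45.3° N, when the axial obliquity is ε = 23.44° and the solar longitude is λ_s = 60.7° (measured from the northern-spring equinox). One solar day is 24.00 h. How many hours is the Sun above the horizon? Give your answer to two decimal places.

Solar declination: sin δ = sin ε · sin λ_s = sin 23.44° × sin 60.7° = 0.34690, so δ = +20.298°.
cos H₀ = −tan φ · tan δ = −tan(+45.3°) × tan(+20.298°) = -0.3738, so H₀ = 1.9539 rad = 111.95°.
Daylight = 2H₀/(2π) × 24.00 h = (1.9539/π) × 24.00 = 14.93 h.

14.93 h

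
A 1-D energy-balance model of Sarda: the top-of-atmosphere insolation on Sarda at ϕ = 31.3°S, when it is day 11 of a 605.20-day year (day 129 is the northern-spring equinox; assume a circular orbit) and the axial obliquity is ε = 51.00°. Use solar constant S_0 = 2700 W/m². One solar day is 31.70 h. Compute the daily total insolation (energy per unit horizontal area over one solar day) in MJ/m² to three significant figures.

128 MJ/m²

Solar longitude: L_s = 360° × (11 − 129)/605.20 = -70.192°, i.e. -70.192° + 360° = 289.808°.
sin δ = sin 51.00° × sin 289.808° = -0.73116, so δ = -46.984°.
cos h₀ = −tan(-31.3°) tan(-46.984°) = -0.6516, h₀ = 2.2805 rad.
Bracket: h₀ sin ϕ sin δ + cos ϕ cos δ sin h₀ = 2.2805×-0.51952×-0.73116 + 0.85446×0.68220×0.75852 = 0.866253 + 0.442151 = 1.308404.
Q̄ = (S_0/π) × [bracket] = (2700/π) × 1.308404 = 1124.5 W/m².
Daily total = Q̄ × 31.70 h × 3600 s/h = 1124.5 × 31.70 × 3600 / 10⁶ = 128.3 MJ/m².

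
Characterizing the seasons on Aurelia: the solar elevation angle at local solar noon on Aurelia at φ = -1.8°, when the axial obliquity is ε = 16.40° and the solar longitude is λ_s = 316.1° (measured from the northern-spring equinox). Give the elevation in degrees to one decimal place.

80.5°

Solar declination: sin δ = sin ε · sin λ_s = sin 16.40° × sin 316.1° = -0.19578, so δ = -11.290°.
At local noon the hour angle is zero, so the zenith angle equals |φ − δ| = |-1.8° − (-11.290°)| = 9.490°.
Elevation = 90° − 9.490° = 80.5°.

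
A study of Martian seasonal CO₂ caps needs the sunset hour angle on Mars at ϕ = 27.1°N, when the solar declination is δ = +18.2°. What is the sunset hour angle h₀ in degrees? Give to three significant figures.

h₀ = 99.7°

cos h₀ = −tan ϕ · tan δ = −tan(+27.1°) × tan(+18.200°) = -0.1682, so h₀ = 1.7398 rad = 99.69°.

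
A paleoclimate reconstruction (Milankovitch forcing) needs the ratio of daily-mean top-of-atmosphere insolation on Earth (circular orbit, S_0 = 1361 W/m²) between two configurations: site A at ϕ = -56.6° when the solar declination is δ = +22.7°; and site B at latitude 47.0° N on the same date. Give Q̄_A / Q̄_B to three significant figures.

Q̄_A / Q̄_B ≈ 0.0949

— Configuration A (ϕ=-56.6°):
cos h₀ = −tan(-56.6°) tan(+22.700°) = 0.6344, h₀ = 0.8836 rad.
Bracket: h₀ sin ϕ sin δ + cos ϕ cos δ sin h₀ = 0.8836×-0.83485×0.38591 + 0.55048×0.92254×0.77301 = -0.284676 + 0.392565 = 0.107889.
Q̄ = (S_0/π) × [bracket] = (1361/π) × 0.107889 = 46.740 W/m².
— Configuration B (ϕ=+47.0°):
cos h₀ = −tan(+47.0°) tan(+22.700°) = -0.4486, h₀ = 2.0360 rad.
Bracket: h₀ sin ϕ sin δ + cos ϕ cos δ sin h₀ = 2.0360×0.73135×0.38591 + 0.68200×0.92254×0.89374 = 0.574631 + 0.562316 = 1.136947.
Q̄ = (S_0/π) × [bracket] = (1361/π) × 1.136947 = 492.55 W/m².
Ratio Q̄_A / Q̄_B = 46.740 / 492.55 = 0.09489.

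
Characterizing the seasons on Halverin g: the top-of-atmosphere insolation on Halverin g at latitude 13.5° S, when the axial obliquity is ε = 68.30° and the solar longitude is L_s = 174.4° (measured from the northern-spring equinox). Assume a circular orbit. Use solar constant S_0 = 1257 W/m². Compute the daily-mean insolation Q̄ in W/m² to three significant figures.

Solar declination: sin δ = sin ε · sin L_s = sin 68.30° × sin 174.4° = 0.09067, so δ = +5.202°.
cos h₀ = −tan(-13.5°) tan(+5.202°) = 0.0219, h₀ = 1.5489 rad.
Bracket: h₀ sin ϕ sin δ + cos ϕ cos δ sin h₀ = 1.5489×-0.23345×0.09067 + 0.97237×0.99588×0.99976 = -0.032785 + 0.968131 = 0.935346.
Q̄ = (S_0/π) × [bracket] = (1257/π) × 0.935346 = 374.2 W/m².

Q̄ ≈ 374 W/m²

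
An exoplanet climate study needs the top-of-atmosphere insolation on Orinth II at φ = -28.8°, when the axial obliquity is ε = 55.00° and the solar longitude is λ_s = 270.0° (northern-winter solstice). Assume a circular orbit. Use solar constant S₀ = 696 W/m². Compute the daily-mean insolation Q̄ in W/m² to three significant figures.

Q̄ ≈ 285 W/m²

Solar declination: sin δ = sin ε · sin λ_s = sin 55.00° × sin 270.0° = -0.81915, so δ = -55.000°.
cos H₀ = −tan(-28.8°) tan(-55.000°) = -0.7851, H₀ = 2.4737 rad.
Bracket: H₀ sin φ sin δ + cos φ cos δ sin H₀ = 2.4737×-0.48175×-0.81915 + 0.87631×0.57358×0.61933 = 0.976185 + 0.311296 = 1.287481.
Q̄ = (S₀/π) × [bracket] = (696/π) × 1.287481 = 285.2 W/m².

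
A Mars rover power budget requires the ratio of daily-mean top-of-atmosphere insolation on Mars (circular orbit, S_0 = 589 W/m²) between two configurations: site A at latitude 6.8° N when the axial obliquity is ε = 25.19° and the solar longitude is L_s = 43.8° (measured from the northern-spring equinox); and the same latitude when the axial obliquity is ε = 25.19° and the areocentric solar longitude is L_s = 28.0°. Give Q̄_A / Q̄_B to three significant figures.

Q̄_A / Q̄_B ≈ 0.994

— Configuration A (ϕ=+6.8°):
Solar declination: sin δ = sin ε · sin L_s = sin 25.19° × sin 43.8° = 0.29459, so δ = +17.133°.
cos h₀ = −tan(+6.8°) tan(+17.133°) = -0.0368, h₀ = 1.6076 rad.
Bracket: h₀ sin ϕ sin δ + cos ϕ cos δ sin h₀ = 1.6076×0.11840×0.29459 + 0.99297×0.95562×0.99932 = 0.056072 + 0.948257 = 1.004329.
Q̄ = (S_0/π) × [bracket] = (589/π) × 1.004329 = 188.30 W/m².
— Configuration B (ϕ=+6.8°):
sin δ = sin 25.19° × sin 28.0° = 0.19982, so δ = +11.526°.
cos h₀ = −tan(+6.8°) tan(+11.526°) = -0.0243, h₀ = 1.5951 rad.
Bracket: h₀ sin ϕ sin δ + cos ϕ cos δ sin h₀ = 1.5951×0.11840×0.19982 + 0.99297×0.97983×0.99970 = 0.037738 + 0.972650 = 1.010388.
Q̄ = (S_0/π) × [bracket] = (589/π) × 1.010388 = 189.43 W/m².
Ratio Q̄_A / Q̄_B = 188.30 / 189.43 = 0.9940.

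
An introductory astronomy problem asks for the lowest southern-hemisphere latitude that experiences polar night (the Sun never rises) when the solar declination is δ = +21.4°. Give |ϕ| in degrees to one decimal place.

Polar night requires cos h₀ = −tan ϕ tan δ ≥ 1, i.e. tan ϕ tan δ ≤ −1.
The boundary is |tan ϕ| · |tan δ| = 1, so |ϕ| = 90° − |δ| = 90° − 21.4° = 68.6° in the southern hemisphere.

|ϕ| = 68.6°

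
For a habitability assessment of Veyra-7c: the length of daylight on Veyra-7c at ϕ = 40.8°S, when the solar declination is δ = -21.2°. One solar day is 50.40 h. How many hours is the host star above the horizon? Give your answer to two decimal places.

30.68 h

cos h₀ = −tan ϕ · tan δ = −tan(-40.8°) × tan(-21.200°) = -0.3348, so h₀ = 1.9122 rad = 109.56°.
Daylight = 2h₀/(2π) × 50.40 h = (1.9122/π) × 50.40 = 30.68 h.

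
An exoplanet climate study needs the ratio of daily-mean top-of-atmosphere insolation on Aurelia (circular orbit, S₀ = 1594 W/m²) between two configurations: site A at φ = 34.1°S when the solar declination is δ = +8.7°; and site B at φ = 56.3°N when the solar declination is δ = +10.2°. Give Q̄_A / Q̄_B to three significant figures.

Q̄_A / Q̄_B ≈ 0.865

— Configuration A (φ=-34.1°):
cos H₀ = −tan(-34.1°) tan(+8.700°) = 0.1036, H₀ = 1.4670 rad.
Bracket: H₀ sin φ sin δ + cos φ cos δ sin H₀ = 1.4670×-0.56064×0.15126 + 0.82806×0.98849×0.99462 = -0.124405 + 0.814125 = 0.689720.
Q̄ = (S₀/π) × [bracket] = (1594/π) × 0.689720 = 349.95 W/m².
— Configuration B (φ=+56.3°):
cos H₀ = −tan(+56.3°) tan(+10.200°) = -0.2698, H₀ = 1.8440 rad.
Bracket: H₀ sin φ sin δ + cos φ cos δ sin H₀ = 1.8440×0.83195×0.17708 + 0.55484×0.98420×0.96292 = 0.271661 + 0.525825 = 0.797486.
Q̄ = (S₀/π) × [bracket] = (1594/π) × 0.797486 = 404.63 W/m².
Ratio Q̄_A / Q̄_B = 349.95 / 404.63 = 0.8649.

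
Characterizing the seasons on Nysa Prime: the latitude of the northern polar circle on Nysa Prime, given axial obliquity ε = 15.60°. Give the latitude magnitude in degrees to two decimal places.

The polar circle is the lowest latitude that experiences at least one full rotation of continuous daylight at the northern-summer solstice; it lies at |ϕ| = 90° − ε = 90° − 15.60° = 74.40°.

74.40°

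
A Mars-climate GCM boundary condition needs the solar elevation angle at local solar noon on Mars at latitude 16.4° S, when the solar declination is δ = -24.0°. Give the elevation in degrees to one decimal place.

82.4°

At local noon the hour angle is zero, so the zenith angle equals |φ − δ| = |-16.4° − (-24.000°)| = 7.600°.
Elevation = 90° − 7.600° = 82.4°.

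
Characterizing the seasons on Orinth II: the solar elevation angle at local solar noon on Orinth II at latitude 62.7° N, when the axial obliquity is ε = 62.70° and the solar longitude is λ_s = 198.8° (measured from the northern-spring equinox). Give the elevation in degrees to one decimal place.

Solar declination: sin δ = sin ε · sin λ_s = sin 62.70° × sin 198.8° = -0.28637, so δ = -16.641°.
At local noon the hour angle is zero, so the zenith angle equals |φ − δ| = |+62.7° − (-16.641°)| = 79.341°.
Elevation = 90° − 79.341° = 10.7°.

10.7°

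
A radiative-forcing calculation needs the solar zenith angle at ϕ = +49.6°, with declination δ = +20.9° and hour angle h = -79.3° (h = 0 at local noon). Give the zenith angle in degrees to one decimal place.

θ_z = 67.4°

cos θ_z = sin ϕ sin δ + cos ϕ cos δ cos h = 0.271670 + 0.112417 = 0.384087.
θ_z = arccos(0.384087) = 67.4°.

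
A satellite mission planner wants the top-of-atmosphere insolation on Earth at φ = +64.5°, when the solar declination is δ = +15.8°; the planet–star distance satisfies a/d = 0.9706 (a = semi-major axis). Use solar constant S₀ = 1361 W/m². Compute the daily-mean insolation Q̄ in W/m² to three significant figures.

Q̄ ≈ 357 W/m²

cos H₀ = −tan(+64.5°) tan(+15.800°) = -0.5933, H₀ = 2.2059 rad.
Bracket: H₀ sin φ sin δ + cos φ cos δ sin H₀ = 2.2059×0.90259×0.27228 + 0.43051×0.96222×0.80501 = 0.542116 + 0.333472 = 0.875588.
Inverse-square distance factor (a/d)² = 0.9706² = 0.942064.
Q̄ = (S₀/π) × 0.942064 × [bracket] = (1361/π) × 0.942064 × 0.875588 = 357.3 W/m².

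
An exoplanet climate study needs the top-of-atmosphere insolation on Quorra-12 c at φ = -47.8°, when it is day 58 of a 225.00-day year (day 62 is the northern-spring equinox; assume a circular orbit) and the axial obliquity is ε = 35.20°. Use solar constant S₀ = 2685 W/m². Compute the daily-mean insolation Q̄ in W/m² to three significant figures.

Q̄ ≈ 638 W/m²

Solar longitude: λ_s = 360° × (58 − 62)/225.00 = -6.400°, i.e. -6.400° + 360° = 353.600°.
sin δ = sin 35.20° × sin 353.600° = -0.06425, so δ = -3.684°.
cos H₀ = −tan(-47.8°) tan(-3.684°) = -0.0710, H₀ = 1.6419 rad.
Bracket: H₀ sin φ sin δ + cos φ cos δ sin H₀ = 1.6419×-0.74080×-0.06425 + 0.67172×0.99793×0.99748 = 0.078149 + 0.668640 = 0.746789.
Q̄ = (S₀/π) × [bracket] = (2685/π) × 0.746789 = 638.3 W/m².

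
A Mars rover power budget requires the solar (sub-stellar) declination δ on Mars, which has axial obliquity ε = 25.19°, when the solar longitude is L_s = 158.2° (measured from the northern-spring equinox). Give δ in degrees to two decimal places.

sin δ = sin ε · sin L_s = sin 25.19° × sin 158.2° = 0.158062.
δ = arcsin(0.158062) = +9.09°.

δ = +9.09°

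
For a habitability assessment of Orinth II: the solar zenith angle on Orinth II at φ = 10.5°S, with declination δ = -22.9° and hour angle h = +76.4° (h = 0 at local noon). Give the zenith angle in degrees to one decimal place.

cos θ_z = sin φ sin δ + cos φ cos δ cos h = 0.070912 + 0.212982 = 0.283894.
θ_z = arccos(0.283894) = 73.5°.

θ_z = 73.5°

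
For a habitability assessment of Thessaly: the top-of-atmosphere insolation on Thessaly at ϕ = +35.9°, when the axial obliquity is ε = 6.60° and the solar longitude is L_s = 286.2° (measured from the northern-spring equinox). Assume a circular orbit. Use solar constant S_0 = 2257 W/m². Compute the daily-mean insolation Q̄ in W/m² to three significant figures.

Q̄ ≈ 507 W/m²

Solar declination: sin δ = sin ε · sin L_s = sin 6.60° × sin 286.2° = -0.11037, so δ = -6.337°.
cos h₀ = −tan(+35.9°) tan(-6.337°) = 0.0804, h₀ = 1.4903 rad.
Bracket: h₀ sin ϕ sin δ + cos ϕ cos δ sin h₀ = 1.4903×0.58637×-0.11037 + 0.81004×0.99389×0.99676 = -0.096449 + 0.802482 = 0.706033.
Q̄ = (S_0/π) × [bracket] = (2257/π) × 0.706033 = 507.2 W/m².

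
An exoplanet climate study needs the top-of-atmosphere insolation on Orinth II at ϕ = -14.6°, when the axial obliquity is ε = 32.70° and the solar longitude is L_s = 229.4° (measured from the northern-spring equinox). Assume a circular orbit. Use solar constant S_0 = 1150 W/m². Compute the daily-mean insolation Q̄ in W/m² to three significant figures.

Solar declination: sin δ = sin ε · sin L_s = sin 32.70° × sin 229.4° = -0.41019, so δ = -24.217°.
cos h₀ = −tan(-14.6°) tan(-24.217°) = -0.1172, h₀ = 1.6882 rad.
Bracket: h₀ sin ϕ sin δ + cos ϕ cos δ sin h₀ = 1.6882×-0.25207×-0.41019 + 0.96771×0.91200×0.99311 = 0.174554 + 0.876471 = 1.051025.
Q̄ = (S_0/π) × [bracket] = (1150/π) × 1.051025 = 384.7 W/m².

Q̄ ≈ 385 W/m²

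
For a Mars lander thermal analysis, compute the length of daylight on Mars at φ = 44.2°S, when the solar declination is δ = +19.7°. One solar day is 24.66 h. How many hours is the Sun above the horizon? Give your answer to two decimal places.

cos H₀ = −tan φ · tan δ = −tan(-44.2°) × tan(+19.700°) = 0.3482, so H₀ = 1.2152 rad = 69.62°.
Daylight = 2H₀/(2π) × 24.66 h = (1.2152/π) × 24.66 = 9.54 h.

9.54 h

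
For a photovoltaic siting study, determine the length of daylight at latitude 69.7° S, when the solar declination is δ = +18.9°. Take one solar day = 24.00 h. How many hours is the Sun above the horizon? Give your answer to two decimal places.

cos H₀ = −tan φ · tan δ = −tan(-69.7°) × tan(+18.900°) = 0.9256, so H₀ = 0.3883 rad = 22.25°.
Daylight = 2H₀/(2π) × 24.00 h = (0.3883/π) × 24.00 = 2.97 h.

2.97 h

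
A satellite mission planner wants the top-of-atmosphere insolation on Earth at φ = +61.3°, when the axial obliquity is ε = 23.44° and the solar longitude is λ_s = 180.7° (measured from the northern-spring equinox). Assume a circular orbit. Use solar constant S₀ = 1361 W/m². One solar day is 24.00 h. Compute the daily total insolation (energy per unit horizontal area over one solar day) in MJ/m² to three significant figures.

Solar declination: sin δ = sin ε · sin λ_s = sin 23.44° × sin 180.7° = -0.00486, so δ = -0.278°.
cos H₀ = −tan(+61.3°) tan(-0.278°) = 0.0089, H₀ = 1.5619 rad.
Bracket: H₀ sin φ sin δ + cos φ cos δ sin H₀ = 1.5619×0.87715×-0.00486 + 0.48022×0.99999×0.99996 = -0.006658 + 0.480196 = 0.473538.
Q̄ = (S₀/π) × [bracket] = (1361/π) × 0.473538 = 205.15 W/m².
Daily total = Q̄ × 24.00 h × 3600 s/h = 205.15 × 24.00 × 3600 / 10⁶ = 17.72 MJ/m².

17.7 MJ/m²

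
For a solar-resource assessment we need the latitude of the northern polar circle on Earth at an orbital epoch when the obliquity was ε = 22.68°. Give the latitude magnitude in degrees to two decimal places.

The polar circle is the lowest latitude that experiences at least one full rotation of continuous daylight at the northern-summer solstice; it lies at |ϕ| = 90° − ε = 90° − 22.68° = 67.32°.

67.32°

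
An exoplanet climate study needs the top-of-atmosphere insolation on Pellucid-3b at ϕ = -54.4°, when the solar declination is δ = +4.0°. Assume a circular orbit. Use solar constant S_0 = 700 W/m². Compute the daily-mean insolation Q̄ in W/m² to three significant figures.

Q̄ ≈ 110 W/m²

cos h₀ = −tan(-54.4°) tan(+4.000°) = 0.0977, h₀ = 1.4730 rad.
Bracket: h₀ sin ϕ sin δ + cos ϕ cos δ sin h₀ = 1.4730×-0.81310×0.06976 + 0.58212×0.99756×0.99522 = -0.083551 + 0.577924 = 0.494373.
Q̄ = (S_0/π) × [bracket] = (700/π) × 0.494373 = 110.2 W/m².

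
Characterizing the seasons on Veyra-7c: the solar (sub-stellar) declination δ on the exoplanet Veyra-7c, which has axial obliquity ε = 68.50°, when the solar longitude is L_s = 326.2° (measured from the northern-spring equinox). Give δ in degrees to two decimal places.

δ = -31.17°

sin δ = sin ε · sin L_s = sin 68.50° × sin 326.2° = -0.517587.
δ = arcsin(-0.517587) = -31.17°.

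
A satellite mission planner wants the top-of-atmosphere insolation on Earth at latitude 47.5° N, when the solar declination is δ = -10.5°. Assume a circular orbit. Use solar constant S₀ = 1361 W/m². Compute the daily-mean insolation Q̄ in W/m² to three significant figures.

cos H₀ = −tan(+47.5°) tan(-10.500°) = 0.2023, H₀ = 1.3671 rad.
Bracket: H₀ sin φ sin δ + cos φ cos δ sin H₀ = 1.3671×0.73728×-0.18224 + 0.67559×0.98325×0.97933 = -0.183686 + 0.650543 = 0.466857.
Q̄ = (S₀/π) × [bracket] = (1361/π) × 0.466857 = 202.3 W/m².

Q̄ ≈ 202 W/m²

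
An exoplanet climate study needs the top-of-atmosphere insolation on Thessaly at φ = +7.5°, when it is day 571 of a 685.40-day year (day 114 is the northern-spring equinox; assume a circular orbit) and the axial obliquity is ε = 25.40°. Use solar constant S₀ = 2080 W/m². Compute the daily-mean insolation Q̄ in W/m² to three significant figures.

Q̄ ≈ 560 W/m²

Solar longitude: λ_s = 360° × (571 − 114)/685.40 = 240.035°.
sin δ = sin 25.40° × sin 240.035° = -0.37160, so δ = -21.814°.
cos H₀ = −tan(+7.5°) tan(-21.814°) = 0.0527, H₀ = 1.5181 rad.
Bracket: H₀ sin φ sin δ + cos φ cos δ sin H₀ = 1.5181×0.13053×-0.37160 + 0.99144×0.92839×0.99861 = -0.073635 + 0.919164 = 0.845529.
Q̄ = (S₀/π) × [bracket] = (2080/π) × 0.845529 = 559.8 W/m².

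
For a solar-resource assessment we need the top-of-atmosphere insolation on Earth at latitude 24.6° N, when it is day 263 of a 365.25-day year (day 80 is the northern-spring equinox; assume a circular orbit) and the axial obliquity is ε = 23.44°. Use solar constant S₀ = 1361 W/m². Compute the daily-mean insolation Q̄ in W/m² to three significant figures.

Solar longitude: λ_s = 360° × (263 − 80)/365.25 = 180.370°.
sin δ = sin 23.44° × sin 180.370° = -0.00257, so δ = -0.147°.
cos H₀ = −tan(+24.6°) tan(-0.147°) = 0.0012, H₀ = 1.5696 rad.
Bracket: H₀ sin φ sin δ + cos φ cos δ sin H₀ = 1.5696×0.41628×-0.00257 + 0.90924×1.00000×1.00000 = -0.001679 + 0.909240 = 0.907561.
Q̄ = (S₀/π) × [bracket] = (1361/π) × 0.907561 = 393.2 W/m².

Q̄ ≈ 393 W/m²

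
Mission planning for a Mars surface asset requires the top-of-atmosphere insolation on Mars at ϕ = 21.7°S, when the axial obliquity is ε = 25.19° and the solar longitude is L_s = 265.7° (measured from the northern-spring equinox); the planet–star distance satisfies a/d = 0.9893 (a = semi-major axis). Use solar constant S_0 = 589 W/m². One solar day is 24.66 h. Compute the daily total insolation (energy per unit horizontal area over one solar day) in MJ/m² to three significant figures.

Solar declination: sin δ = sin ε · sin L_s = sin 25.19° × sin 265.7° = -0.42442, so δ = -25.114°.
cos h₀ = −tan(-21.7°) tan(-25.114°) = -0.1865, h₀ = 1.7584 rad.
Bracket: h₀ sin ϕ sin δ + cos ϕ cos δ sin h₀ = 1.7584×-0.36975×-0.42442 + 0.92913×0.90546×0.98245 = 0.275944 + 0.826525 = 1.102469.
Inverse-square distance factor (a/d)² = 0.9893² = 0.978714.
Q̄ = (S_0/π) × 0.978714 × [bracket] = (589/π) × 0.978714 × 1.102469 = 202.30 W/m².
Daily total = Q̄ × 24.66 h × 3600 s/h = 202.30 × 24.66 × 3600 / 10⁶ = 17.96 MJ/m².

18.0 MJ/m²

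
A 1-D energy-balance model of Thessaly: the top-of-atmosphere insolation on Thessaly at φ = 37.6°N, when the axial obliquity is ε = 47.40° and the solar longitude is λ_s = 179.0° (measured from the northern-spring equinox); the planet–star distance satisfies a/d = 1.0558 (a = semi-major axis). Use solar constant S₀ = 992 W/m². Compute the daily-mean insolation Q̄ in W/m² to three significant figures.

Solar declination: sin δ = sin ε · sin λ_s = sin 47.40° × sin 179.0° = 0.01285, so δ = +0.736°.
cos H₀ = −tan(+37.6°) tan(+0.736°) = -0.0099, H₀ = 1.5807 rad.
Bracket: H₀ sin φ sin δ + cos φ cos δ sin H₀ = 1.5807×0.61015×0.01285 + 0.79229×0.99992×0.99995 = 0.012393 + 0.792187 = 0.804580.
Inverse-square distance factor (a/d)² = 1.0558² = 1.114714.
Q̄ = (S₀/π) × 1.114714 × [bracket] = (992/π) × 1.114714 × 0.804580 = 283.2 W/m².

Q̄ ≈ 283 W/m²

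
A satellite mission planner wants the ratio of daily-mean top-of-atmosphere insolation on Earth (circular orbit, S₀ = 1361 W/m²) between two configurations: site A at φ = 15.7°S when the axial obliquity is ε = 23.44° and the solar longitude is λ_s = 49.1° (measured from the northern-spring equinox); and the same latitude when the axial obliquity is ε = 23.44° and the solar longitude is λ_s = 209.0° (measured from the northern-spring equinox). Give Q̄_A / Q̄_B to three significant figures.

Q̄_A / Q̄_B ≈ 0.772

— Configuration A (φ=-15.7°):
Solar declination: sin δ = sin ε · sin λ_s = sin 23.44° × sin 49.1° = 0.30067, so δ = +17.498°.
cos H₀ = −tan(-15.7°) tan(+17.498°) = 0.0886, H₀ = 1.4821 rad.
Bracket: H₀ sin φ sin δ + cos φ cos δ sin H₀ = 1.4821×-0.27060×0.30067 + 0.96269×0.95373×0.99607 = -0.120586 + 0.914538 = 0.793952.
Q̄ = (S₀/π) × [bracket] = (1361/π) × 0.793952 = 343.96 W/m².
— Configuration B (φ=-15.7°):
Solar declination: sin δ = sin ε · sin λ_s = sin 23.44° × sin 209.0° = -0.19285, so δ = -11.119°.
cos H₀ = −tan(-15.7°) tan(-11.119°) = -0.0552, H₀ = 1.6261 rad.
Bracket: H₀ sin φ sin δ + cos φ cos δ sin H₀ = 1.6261×-0.27060×-0.19285 + 0.96269×0.98123×0.99847 = 0.084858 + 0.943175 = 1.028033.
Q̄ = (S₀/π) × [bracket] = (1361/π) × 1.028033 = 445.36 W/m².
Ratio Q̄_A / Q̄_B = 343.96 / 445.36 = 0.7723.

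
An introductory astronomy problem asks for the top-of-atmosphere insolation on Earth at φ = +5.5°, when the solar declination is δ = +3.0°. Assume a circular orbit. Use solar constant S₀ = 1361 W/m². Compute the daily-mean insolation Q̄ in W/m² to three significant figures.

cos H₀ = −tan(+5.5°) tan(+3.000°) = -0.0050, H₀ = 1.5758 rad.
Bracket: H₀ sin φ sin δ + cos φ cos δ sin H₀ = 1.5758×0.09585×0.05234 + 0.99540×0.99863×0.99999 = 0.007905 + 0.994026 = 1.001931.
Q̄ = (S₀/π) × [bracket] = (1361/π) × 1.001931 = 434.1 W/m².

Q̄ ≈ 434 W/m²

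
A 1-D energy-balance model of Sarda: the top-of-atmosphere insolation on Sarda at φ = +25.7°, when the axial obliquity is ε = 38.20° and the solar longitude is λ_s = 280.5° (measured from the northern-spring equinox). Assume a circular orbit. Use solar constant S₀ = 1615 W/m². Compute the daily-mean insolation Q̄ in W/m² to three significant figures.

Solar declination: sin δ = sin ε · sin λ_s = sin 38.20° × sin 280.5° = -0.60805, so δ = -37.449°.
cos H₀ = −tan(+25.7°) tan(-37.449°) = 0.3686, H₀ = 1.1933 rad.
Bracket: H₀ sin φ sin δ + cos φ cos δ sin H₀ = 1.1933×0.43366×-0.60805 + 0.90108×0.79390×0.92959 = -0.314658 + 0.664998 = 0.350340.
Q̄ = (S₀/π) × [bracket] = (1615/π) × 0.350340 = 180.1 W/m².

Q̄ ≈ 180 W/m²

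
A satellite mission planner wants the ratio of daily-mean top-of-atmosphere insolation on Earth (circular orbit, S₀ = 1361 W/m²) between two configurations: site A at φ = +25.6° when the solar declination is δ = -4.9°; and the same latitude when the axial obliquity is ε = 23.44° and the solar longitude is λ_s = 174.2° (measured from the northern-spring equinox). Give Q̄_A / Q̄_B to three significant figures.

— Configuration A (φ=+25.6°):
cos H₀ = −tan(+25.6°) tan(-4.900°) = 0.0411, H₀ = 1.5297 rad.
Bracket: H₀ sin φ sin δ + cos φ cos δ sin H₀ = 1.5297×0.43209×-0.08542 + 0.90183×0.99635×0.99916 = -0.056460 + 0.897784 = 0.841324.
Q̄ = (S₀/π) × [bracket] = (1361/π) × 0.841324 = 364.48 W/m².
— Configuration B (φ=+25.6°):
Solar declination: sin δ = sin ε · sin λ_s = sin 23.44° × sin 174.2° = 0.04020, so δ = +2.304°.
cos H₀ = −tan(+25.6°) tan(+2.304°) = -0.0193, H₀ = 1.5901 rad.
Bracket: H₀ sin φ sin δ + cos φ cos δ sin H₀ = 1.5901×0.43209×0.04020 + 0.90183×0.99919×0.99981 = 0.027620 + 0.900928 = 0.928548.
Q̄ = (S₀/π) × [bracket] = (1361/π) × 0.928548 = 402.27 W/m².
Ratio Q̄_A / Q̄_B = 364.48 / 402.27 = 0.9061.

Q̄_A / Q̄_B ≈ 0.906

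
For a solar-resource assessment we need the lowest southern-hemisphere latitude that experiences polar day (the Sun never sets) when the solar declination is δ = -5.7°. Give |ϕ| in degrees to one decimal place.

|ϕ| = 84.3°

Polar day requires cos h₀ = −tan ϕ tan δ ≤ −1, i.e. tan ϕ tan δ ≥ 1.
The boundary is |tan ϕ| · |tan δ| = 1, so |ϕ| = 90° − |δ| = 90° − 5.7° = 84.3° in the southern hemisphere.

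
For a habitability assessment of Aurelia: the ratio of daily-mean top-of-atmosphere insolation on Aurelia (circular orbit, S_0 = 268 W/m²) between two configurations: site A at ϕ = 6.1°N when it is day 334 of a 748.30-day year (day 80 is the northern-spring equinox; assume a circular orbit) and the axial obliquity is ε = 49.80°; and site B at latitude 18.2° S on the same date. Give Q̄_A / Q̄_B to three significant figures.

— Configuration A (ϕ=+6.1°):
Solar longitude: L_s = 360° × (334 − 80)/748.30 = 122.197°.
sin δ = sin 49.80° × sin 122.197° = 0.64634, so δ = +40.266°.
cos h₀ = −tan(+6.1°) tan(+40.266°) = -0.0905, h₀ = 1.6614 rad.
Bracket: h₀ sin ϕ sin δ + cos ϕ cos δ sin h₀ = 1.6614×0.10626×0.64634 + 0.99434×0.76305×0.99589 = 0.114105 + 0.755613 = 0.869718.
Q̄ = (S_0/π) × [bracket] = (268/π) × 0.869718 = 74.193 W/m².
— Configuration B (ϕ=-18.2°):
cos h₀ = −tan(-18.2°) tan(+40.266°) = 0.2785, h₀ = 1.2886 rad.
Bracket: h₀ sin ϕ sin δ + cos ϕ cos δ sin h₀ = 1.2886×-0.31233×0.64634 + 0.94997×0.76305×0.96044 = -0.260131 + 0.696199 = 0.436068.
Q̄ = (S_0/π) × [bracket] = (268/π) × 0.436068 = 37.200 W/m².
Ratio Q̄_A / Q̄_B = 74.193 / 37.200 = 1.994.

Q̄_A / Q̄_B ≈ 1.99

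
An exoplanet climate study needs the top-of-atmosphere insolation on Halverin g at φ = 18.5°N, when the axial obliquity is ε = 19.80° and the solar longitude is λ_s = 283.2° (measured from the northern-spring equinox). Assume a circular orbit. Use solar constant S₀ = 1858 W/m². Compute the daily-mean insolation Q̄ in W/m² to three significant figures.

Solar declination: sin δ = sin ε · sin λ_s = sin 19.80° × sin 283.2° = -0.32979, so δ = -19.256°.
cos H₀ = −tan(+18.5°) tan(-19.256°) = 0.1169, H₀ = 1.4536 rad.
Bracket: H₀ sin φ sin δ + cos φ cos δ sin H₀ = 1.4536×0.31730×-0.32979 + 0.94832×0.94405×0.99315 = -0.152108 + 0.889129 = 0.737021.
Q̄ = (S₀/π) × [bracket] = (1858/π) × 0.737021 = 435.9 W/m².

Q̄ ≈ 436 W/m²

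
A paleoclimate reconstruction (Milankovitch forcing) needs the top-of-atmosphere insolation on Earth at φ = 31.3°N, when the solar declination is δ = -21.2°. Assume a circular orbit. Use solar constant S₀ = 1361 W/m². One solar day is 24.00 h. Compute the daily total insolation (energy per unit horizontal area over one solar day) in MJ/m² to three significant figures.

cos H₀ = −tan(+31.3°) tan(-21.200°) = 0.2358, H₀ = 1.3327 rad.
Bracket: H₀ sin φ sin δ + cos φ cos δ sin H₀ = 1.3327×0.51952×-0.36162 + 0.85446×0.93232×0.97179 = -0.250373 + 0.774157 = 0.523784.
Q̄ = (S₀/π) × [bracket] = (1361/π) × 0.523784 = 226.91 W/m².
Daily total = Q̄ × 24.00 h × 3600 s/h = 226.91 × 24.00 × 3600 / 10⁶ = 19.61 MJ/m².

19.6 MJ/m²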